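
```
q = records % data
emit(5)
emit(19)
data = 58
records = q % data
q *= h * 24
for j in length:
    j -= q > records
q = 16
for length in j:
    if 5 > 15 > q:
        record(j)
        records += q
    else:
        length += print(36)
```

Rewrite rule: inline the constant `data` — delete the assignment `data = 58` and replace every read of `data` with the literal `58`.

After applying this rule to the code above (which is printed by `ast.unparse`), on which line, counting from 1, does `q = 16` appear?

Transformed code:
q = records % 58
emit(5)
emit(19)
records = q % 58
q *= h * 24
for j in length:
    j -= q > records
q = 16
for length in j:
    if 5 > 15 > q:
        record(j)
        records += q
    else:
        length += print(36)

8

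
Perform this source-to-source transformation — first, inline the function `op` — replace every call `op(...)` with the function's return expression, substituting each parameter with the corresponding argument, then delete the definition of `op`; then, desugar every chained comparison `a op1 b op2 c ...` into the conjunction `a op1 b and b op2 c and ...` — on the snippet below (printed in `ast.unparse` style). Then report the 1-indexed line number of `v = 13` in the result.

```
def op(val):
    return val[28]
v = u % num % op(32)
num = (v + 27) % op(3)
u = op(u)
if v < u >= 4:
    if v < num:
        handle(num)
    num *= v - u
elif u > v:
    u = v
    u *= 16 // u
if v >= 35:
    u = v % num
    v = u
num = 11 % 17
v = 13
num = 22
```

15

Transformed code:
v = u % num % 32[28]
num = (v + 27) % 3[28]
u = u[28]
if v < u and u >= 4:
    if v < num:
        handle(num)
    num *= v - u
elif u > v:
    u = v
    u *= 16 // u
if v >= 35:
    u = v % num
    v = u
num = 11 % 17
v = 13
num = 22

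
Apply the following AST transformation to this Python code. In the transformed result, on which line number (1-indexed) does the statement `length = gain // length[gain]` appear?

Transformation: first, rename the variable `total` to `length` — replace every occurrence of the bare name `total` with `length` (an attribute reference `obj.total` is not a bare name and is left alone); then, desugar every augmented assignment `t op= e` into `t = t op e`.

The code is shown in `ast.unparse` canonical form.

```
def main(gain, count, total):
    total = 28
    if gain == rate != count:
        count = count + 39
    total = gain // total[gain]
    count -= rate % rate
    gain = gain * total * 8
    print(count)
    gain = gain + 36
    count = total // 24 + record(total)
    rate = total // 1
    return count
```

Transformed code:
def main(gain, count, length):
    length = 28
    if gain == rate != count:
        count = count + 39
    length = gain // length[gain]
    count = count - rate % rate
    gain = gain * length * 8
    print(count)
    gain = gain + 36
    count = length // 24 + record(length)
    rate = length // 1
    return count

5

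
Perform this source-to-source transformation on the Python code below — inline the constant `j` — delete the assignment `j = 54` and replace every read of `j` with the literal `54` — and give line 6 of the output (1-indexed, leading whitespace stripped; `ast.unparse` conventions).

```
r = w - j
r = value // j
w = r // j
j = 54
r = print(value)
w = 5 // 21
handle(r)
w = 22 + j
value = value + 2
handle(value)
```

Transformed code:
r = w - 54
r = value // 54
w = r // 54
r = print(value)
w = 5 // 21
handle(r)
w = 22 + 54
value = value + 2
handle(value)

handle(r)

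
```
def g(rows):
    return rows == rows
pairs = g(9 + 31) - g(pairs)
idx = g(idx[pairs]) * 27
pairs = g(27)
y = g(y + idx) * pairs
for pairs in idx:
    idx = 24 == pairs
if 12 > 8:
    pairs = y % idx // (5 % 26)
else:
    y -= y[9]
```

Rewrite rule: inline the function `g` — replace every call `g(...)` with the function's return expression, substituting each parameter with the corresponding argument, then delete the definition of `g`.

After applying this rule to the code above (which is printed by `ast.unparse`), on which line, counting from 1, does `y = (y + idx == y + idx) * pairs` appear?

4

Transformed code:
pairs = (9 + 31 == 9 + 31) - (pairs == pairs)
idx = (idx[pairs] == idx[pairs]) * 27
pairs = 27 == 27
y = (y + idx == y + idx) * pairs
for pairs in idx:
    idx = 24 == pairs
if 12 > 8:
    pairs = y % idx // (5 % 26)
else:
    y -= y[9]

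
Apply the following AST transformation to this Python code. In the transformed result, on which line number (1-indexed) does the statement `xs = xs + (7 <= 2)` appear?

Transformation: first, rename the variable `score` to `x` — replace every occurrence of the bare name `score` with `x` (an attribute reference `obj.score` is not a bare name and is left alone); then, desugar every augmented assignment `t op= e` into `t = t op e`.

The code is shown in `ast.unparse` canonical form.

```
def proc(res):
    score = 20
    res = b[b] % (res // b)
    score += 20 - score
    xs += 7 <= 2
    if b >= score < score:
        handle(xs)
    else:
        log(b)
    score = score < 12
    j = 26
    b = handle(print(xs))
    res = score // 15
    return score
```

5

Transformed code:
def proc(res):
    x = 20
    res = b[b] % (res // b)
    x = x + (20 - x)
    xs = xs + (7 <= 2)
    if b >= x < x:
        handle(xs)
    else:
        log(b)
    x = x < 12
    j = 26
    b = handle(print(xs))
    res = x // 15
    return x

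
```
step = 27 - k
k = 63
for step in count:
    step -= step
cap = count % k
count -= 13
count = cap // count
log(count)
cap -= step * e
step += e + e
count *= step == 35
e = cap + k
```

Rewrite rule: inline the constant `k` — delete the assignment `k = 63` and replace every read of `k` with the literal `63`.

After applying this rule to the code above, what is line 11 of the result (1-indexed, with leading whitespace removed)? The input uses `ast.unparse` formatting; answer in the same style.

Transformed code:
step = 27 - 63
for step in count:
    step -= step
cap = count % 63
count -= 13
count = cap // count
log(count)
cap -= step * e
step += e + e
count *= step == 35
e = cap + 63

e = cap + 63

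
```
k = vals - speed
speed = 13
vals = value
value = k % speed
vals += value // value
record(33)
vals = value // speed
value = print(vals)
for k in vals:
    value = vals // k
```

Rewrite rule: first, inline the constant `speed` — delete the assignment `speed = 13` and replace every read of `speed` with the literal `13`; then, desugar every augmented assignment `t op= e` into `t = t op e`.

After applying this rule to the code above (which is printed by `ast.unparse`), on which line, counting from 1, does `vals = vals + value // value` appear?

Transformed code:
k = vals - 13
vals = value
value = k % 13
vals = vals + value // value
record(33)
vals = value // 13
value = print(vals)
for k in vals:
    value = vals // k

4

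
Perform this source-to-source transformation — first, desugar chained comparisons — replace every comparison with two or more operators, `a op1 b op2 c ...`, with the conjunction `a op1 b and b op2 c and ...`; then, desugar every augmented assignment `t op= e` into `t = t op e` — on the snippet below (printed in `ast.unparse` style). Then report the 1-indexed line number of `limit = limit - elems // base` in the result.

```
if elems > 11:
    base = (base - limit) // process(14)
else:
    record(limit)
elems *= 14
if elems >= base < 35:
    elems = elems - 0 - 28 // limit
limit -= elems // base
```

8

Transformed code:
if elems > 11:
    base = (base - limit) // process(14)
else:
    record(limit)
elems = elems * 14
if elems >= base and base < 35:
    elems = elems - 0 - 28 // limit
limit = limit - elems // base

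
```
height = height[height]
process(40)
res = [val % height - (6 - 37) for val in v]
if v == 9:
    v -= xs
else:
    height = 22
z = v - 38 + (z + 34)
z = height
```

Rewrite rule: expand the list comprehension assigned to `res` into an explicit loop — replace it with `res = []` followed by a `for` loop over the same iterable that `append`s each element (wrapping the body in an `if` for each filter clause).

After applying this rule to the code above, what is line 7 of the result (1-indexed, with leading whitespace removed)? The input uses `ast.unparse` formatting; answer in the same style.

v -= xs

Transformed code:
height = height[height]
process(40)
res = []
for val in v:
    res.append(val % height - (6 - 37))
if v == 9:
    v -= xs
else:
    height = 22
z = v - 38 + (z + 34)
z = height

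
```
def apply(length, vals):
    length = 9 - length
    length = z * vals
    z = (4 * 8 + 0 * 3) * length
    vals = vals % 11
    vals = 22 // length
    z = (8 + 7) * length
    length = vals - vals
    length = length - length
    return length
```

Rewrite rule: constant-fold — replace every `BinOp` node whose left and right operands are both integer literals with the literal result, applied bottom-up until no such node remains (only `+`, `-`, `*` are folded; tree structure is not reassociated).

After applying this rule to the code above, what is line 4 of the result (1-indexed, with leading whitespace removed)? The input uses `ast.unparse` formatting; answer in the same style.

z = 32 * length

Transformed code:
def apply(length, vals):
    length = 9 - length
    length = z * vals
    z = 32 * length
    vals = vals % 11
    vals = 22 // length
    z = 15 * length
    length = vals - vals
    length = length - length
    return length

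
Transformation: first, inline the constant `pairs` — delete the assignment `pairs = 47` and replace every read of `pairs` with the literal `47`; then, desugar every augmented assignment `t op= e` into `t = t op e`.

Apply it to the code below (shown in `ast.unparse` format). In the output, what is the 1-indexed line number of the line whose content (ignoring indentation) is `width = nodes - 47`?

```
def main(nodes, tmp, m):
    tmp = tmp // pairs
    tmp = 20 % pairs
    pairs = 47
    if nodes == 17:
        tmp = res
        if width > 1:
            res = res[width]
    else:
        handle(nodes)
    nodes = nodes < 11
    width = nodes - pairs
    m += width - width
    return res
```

Transformed code:
def main(nodes, tmp, m):
    tmp = tmp // 47
    tmp = 20 % 47
    if nodes == 17:
        tmp = res
        if width > 1:
            res = res[width]
    else:
        handle(nodes)
    nodes = nodes < 11
    width = nodes - 47
    m = m + (width - width)
    return res

11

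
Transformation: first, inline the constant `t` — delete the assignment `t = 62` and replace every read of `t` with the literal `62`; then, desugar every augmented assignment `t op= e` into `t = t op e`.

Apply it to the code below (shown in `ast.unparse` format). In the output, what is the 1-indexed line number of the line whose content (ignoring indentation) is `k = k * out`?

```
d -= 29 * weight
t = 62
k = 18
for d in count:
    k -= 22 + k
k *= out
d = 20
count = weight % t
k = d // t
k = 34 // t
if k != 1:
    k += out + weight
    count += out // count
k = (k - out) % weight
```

Transformed code:
d = d - 29 * weight
k = 18
for d in count:
    k = k - (22 + k)
k = k * out
d = 20
count = weight % 62
k = d // 62
k = 34 // 62
if k != 1:
    k = k + (out + weight)
    count = count + out // count
k = (k - out) % weight

5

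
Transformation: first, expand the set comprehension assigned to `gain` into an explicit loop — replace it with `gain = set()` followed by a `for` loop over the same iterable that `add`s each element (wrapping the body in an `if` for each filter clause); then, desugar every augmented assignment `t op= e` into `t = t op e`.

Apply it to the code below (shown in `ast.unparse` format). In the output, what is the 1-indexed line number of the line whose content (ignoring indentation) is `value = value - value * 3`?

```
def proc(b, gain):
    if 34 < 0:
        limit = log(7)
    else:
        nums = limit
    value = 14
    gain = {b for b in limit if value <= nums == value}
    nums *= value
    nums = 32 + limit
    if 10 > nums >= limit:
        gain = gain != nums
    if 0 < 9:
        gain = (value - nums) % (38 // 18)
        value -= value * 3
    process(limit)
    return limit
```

17

Transformed code:
def proc(b, gain):
    if 34 < 0:
        limit = log(7)
    else:
        nums = limit
    value = 14
    gain = set()
    for b in limit:
        if value <= nums == value:
            gain.add(b)
    nums = nums * value
    nums = 32 + limit
    if 10 > nums >= limit:
        gain = gain != nums
    if 0 < 9:
        gain = (value - nums) % (38 // 18)
        value = value - value * 3
    process(limit)
    return limit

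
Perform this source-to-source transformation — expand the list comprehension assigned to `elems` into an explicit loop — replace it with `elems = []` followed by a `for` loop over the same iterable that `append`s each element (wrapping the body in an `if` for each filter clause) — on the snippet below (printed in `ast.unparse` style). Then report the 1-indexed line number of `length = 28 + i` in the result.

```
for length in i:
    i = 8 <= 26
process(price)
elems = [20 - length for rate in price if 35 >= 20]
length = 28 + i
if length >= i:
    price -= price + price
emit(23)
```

Transformed code:
for length in i:
    i = 8 <= 26
process(price)
elems = []
for rate in price:
    if 35 >= 20:
        elems.append(20 - length)
length = 28 + i
if length >= i:
    price -= price + price
emit(23)

8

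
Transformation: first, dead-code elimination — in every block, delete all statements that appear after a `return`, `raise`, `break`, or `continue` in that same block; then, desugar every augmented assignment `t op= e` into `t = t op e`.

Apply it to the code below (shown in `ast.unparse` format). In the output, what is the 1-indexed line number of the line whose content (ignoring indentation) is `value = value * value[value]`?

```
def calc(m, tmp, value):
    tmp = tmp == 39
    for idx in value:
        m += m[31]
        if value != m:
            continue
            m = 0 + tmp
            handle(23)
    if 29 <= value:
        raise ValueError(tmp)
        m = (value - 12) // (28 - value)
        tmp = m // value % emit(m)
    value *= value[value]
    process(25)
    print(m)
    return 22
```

Transformed code:
def calc(m, tmp, value):
    tmp = tmp == 39
    for idx in value:
        m = m + m[31]
        if value != m:
            continue
    if 29 <= value:
        raise ValueError(tmp)
    value = value * value[value]
    process(25)
    print(m)
    return 22

9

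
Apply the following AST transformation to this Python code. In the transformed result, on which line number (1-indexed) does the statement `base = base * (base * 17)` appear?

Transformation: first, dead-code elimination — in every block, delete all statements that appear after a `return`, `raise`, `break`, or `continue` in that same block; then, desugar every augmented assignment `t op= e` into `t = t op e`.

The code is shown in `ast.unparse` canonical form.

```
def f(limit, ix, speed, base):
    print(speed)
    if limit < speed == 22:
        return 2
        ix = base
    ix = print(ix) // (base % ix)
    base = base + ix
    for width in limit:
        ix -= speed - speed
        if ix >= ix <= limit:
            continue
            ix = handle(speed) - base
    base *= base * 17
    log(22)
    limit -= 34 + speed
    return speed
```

11

Transformed code:
def f(limit, ix, speed, base):
    print(speed)
    if limit < speed == 22:
        return 2
    ix = print(ix) // (base % ix)
    base = base + ix
    for width in limit:
        ix = ix - (speed - speed)
        if ix >= ix <= limit:
            continue
    base = base * (base * 17)
    log(22)
    limit = limit - (34 + speed)
    return speed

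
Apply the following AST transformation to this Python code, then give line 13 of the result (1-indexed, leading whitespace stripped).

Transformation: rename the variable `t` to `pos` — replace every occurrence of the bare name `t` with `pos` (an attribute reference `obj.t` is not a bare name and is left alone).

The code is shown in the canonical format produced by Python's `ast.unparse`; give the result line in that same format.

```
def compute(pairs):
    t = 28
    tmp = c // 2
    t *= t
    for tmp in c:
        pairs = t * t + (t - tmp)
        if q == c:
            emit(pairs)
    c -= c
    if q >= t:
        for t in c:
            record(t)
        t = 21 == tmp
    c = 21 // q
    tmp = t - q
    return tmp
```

pos = 21 == tmp

Transformed code:
def compute(pairs):
    pos = 28
    tmp = c // 2
    pos *= pos
    for tmp in c:
        pairs = pos * pos + (pos - tmp)
        if q == c:
            emit(pairs)
    c -= c
    if q >= pos:
        for pos in c:
            record(pos)
        pos = 21 == tmp
    c = 21 // q
    tmp = pos - q
    return tmp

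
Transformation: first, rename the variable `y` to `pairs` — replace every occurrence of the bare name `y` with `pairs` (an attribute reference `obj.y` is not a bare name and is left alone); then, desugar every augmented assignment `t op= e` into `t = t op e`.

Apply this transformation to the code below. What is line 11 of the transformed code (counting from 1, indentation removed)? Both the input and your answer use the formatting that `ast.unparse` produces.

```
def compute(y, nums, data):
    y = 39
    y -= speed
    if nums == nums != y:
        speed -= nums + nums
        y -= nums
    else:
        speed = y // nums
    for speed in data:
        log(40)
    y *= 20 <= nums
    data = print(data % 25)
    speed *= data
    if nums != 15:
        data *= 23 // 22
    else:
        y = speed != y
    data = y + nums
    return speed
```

Transformed code:
def compute(pairs, nums, data):
    pairs = 39
    pairs = pairs - speed
    if nums == nums != pairs:
        speed = speed - (nums + nums)
        pairs = pairs - nums
    else:
        speed = pairs // nums
    for speed in data:
        log(40)
    pairs = pairs * (20 <= nums)
    data = print(data % 25)
    speed = speed * data
    if nums != 15:
        data = data * (23 // 22)
    else:
        pairs = speed != pairs
    data = pairs + nums
    return speed

pairs = pairs * (20 <= nums)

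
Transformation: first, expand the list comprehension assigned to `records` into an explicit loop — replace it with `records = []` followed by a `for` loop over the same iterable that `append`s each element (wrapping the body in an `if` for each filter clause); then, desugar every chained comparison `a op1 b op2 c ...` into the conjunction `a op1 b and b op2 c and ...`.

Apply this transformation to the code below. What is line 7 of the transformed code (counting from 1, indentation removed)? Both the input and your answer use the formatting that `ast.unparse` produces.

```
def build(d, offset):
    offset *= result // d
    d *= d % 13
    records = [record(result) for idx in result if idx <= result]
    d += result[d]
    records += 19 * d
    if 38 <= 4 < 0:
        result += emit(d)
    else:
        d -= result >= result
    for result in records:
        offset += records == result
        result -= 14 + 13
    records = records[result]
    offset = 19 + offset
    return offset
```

records.append(record(result))

Transformed code:
def build(d, offset):
    offset *= result // d
    d *= d % 13
    records = []
    for idx in result:
        if idx <= result:
            records.append(record(result))
    d += result[d]
    records += 19 * d
    if 38 <= 4 and 4 < 0:
        result += emit(d)
    else:
        d -= result >= result
    for result in records:
        offset += records == result
        result -= 14 + 13
    records = records[result]
    offset = 19 + offset
    return offset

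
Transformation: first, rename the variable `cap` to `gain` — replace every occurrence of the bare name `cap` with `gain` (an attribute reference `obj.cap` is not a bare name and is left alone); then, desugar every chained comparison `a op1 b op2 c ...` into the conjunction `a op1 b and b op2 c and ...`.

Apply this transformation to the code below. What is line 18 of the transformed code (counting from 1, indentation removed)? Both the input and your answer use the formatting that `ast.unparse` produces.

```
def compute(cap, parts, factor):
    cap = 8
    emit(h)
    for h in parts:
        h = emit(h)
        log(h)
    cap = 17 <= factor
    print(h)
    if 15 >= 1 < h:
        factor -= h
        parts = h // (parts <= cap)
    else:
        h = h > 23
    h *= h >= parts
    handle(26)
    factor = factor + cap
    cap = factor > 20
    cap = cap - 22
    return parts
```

Transformed code:
def compute(gain, parts, factor):
    gain = 8
    emit(h)
    for h in parts:
        h = emit(h)
        log(h)
    gain = 17 <= factor
    print(h)
    if 15 >= 1 and 1 < h:
        factor -= h
        parts = h // (parts <= gain)
    else:
        h = h > 23
    h *= h >= parts
    handle(26)
    factor = factor + gain
    gain = factor > 20
    gain = gain - 22
    return parts

gain = gain - 22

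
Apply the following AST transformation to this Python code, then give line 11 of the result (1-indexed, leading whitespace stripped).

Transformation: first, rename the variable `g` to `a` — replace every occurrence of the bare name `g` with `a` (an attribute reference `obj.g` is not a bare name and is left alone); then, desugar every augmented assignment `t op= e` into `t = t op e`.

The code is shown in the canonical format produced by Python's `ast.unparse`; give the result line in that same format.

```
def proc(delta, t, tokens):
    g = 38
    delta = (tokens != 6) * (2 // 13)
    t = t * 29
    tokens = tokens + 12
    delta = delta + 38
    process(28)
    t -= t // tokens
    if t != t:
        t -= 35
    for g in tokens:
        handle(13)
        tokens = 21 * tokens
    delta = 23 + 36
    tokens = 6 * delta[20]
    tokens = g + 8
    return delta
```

Transformed code:
def proc(delta, t, tokens):
    a = 38
    delta = (tokens != 6) * (2 // 13)
    t = t * 29
    tokens = tokens + 12
    delta = delta + 38
    process(28)
    t = t - t // tokens
    if t != t:
        t = t - 35
    for a in tokens:
        handle(13)
        tokens = 21 * tokens
    delta = 23 + 36
    tokens = 6 * delta[20]
    tokens = a + 8
    return delta

for a in tokens:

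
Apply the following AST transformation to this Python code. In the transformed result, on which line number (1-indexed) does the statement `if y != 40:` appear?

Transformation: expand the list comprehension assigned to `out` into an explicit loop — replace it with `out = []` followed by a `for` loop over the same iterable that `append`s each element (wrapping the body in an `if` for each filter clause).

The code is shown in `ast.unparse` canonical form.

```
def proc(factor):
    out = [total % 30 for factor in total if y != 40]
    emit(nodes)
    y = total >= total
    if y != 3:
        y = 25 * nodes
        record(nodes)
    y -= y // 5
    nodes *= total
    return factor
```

4

Transformed code:
def proc(factor):
    out = []
    for factor in total:
        if y != 40:
            out.append(total % 30)
    emit(nodes)
    y = total >= total
    if y != 3:
        y = 25 * nodes
        record(nodes)
    y -= y // 5
    nodes *= total
    return factor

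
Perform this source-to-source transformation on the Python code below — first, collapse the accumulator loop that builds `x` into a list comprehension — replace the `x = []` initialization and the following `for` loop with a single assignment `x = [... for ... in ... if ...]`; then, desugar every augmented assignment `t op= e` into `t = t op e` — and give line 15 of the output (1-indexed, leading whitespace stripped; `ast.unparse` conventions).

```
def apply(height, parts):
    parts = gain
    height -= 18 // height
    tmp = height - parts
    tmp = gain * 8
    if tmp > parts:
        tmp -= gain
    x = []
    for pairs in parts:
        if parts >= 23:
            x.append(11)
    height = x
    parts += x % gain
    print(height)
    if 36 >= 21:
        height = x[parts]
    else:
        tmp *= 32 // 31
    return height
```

tmp = tmp * (32 // 31)

Transformed code:
def apply(height, parts):
    parts = gain
    height = height - 18 // height
    tmp = height - parts
    tmp = gain * 8
    if tmp > parts:
        tmp = tmp - gain
    x = [11 for pairs in parts if parts >= 23]
    height = x
    parts = parts + x % gain
    print(height)
    if 36 >= 21:
        height = x[parts]
    else:
        tmp = tmp * (32 // 31)
    return height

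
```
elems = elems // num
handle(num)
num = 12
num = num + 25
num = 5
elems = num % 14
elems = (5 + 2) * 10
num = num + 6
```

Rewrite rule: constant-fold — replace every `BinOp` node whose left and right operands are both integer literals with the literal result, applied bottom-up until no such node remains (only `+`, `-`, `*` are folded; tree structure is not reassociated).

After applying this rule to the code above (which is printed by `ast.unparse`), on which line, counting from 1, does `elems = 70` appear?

Transformed code:
elems = elems // num
handle(num)
num = 12
num = num + 25
num = 5
elems = num % 14
elems = 70
num = num + 6

7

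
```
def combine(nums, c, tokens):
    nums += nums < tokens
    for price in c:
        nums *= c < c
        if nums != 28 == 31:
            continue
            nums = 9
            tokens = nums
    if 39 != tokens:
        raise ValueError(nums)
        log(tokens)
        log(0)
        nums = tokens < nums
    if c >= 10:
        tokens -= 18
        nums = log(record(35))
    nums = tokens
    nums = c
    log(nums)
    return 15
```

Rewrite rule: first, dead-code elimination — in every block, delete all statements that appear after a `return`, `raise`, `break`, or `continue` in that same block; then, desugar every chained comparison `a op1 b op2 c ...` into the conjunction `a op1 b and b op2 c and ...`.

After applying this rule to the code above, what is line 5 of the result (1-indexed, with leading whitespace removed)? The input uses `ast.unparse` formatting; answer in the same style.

Transformed code:
def combine(nums, c, tokens):
    nums += nums < tokens
    for price in c:
        nums *= c < c
        if nums != 28 and 28 == 31:
            continue
    if 39 != tokens:
        raise ValueError(nums)
    if c >= 10:
        tokens -= 18
        nums = log(record(35))
    nums = tokens
    nums = c
    log(nums)
    return 15

if nums != 28 and 28 == 31:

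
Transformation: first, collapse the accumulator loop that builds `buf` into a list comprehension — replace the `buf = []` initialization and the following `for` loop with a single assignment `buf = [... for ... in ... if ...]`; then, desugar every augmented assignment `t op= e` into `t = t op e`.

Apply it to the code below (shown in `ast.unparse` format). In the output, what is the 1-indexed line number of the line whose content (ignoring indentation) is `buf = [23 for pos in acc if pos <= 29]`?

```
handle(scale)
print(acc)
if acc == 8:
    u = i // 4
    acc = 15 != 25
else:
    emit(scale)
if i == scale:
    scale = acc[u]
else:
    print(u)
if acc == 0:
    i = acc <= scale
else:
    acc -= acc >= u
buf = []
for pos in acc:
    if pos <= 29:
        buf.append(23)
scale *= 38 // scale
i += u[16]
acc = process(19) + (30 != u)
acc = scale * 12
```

16

Transformed code:
handle(scale)
print(acc)
if acc == 8:
    u = i // 4
    acc = 15 != 25
else:
    emit(scale)
if i == scale:
    scale = acc[u]
else:
    print(u)
if acc == 0:
    i = acc <= scale
else:
    acc = acc - (acc >= u)
buf = [23 for pos in acc if pos <= 29]
scale = scale * (38 // scale)
i = i + u[16]
acc = process(19) + (30 != u)
acc = scale * 12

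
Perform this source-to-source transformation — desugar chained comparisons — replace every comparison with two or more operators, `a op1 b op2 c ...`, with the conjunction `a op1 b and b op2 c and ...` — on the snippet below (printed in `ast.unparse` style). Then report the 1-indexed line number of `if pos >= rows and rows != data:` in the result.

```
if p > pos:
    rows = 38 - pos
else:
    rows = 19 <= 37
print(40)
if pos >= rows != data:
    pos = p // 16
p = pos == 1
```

6

Transformed code:
if p > pos:
    rows = 38 - pos
else:
    rows = 19 <= 37
print(40)
if pos >= rows and rows != data:
    pos = p // 16
p = pos == 1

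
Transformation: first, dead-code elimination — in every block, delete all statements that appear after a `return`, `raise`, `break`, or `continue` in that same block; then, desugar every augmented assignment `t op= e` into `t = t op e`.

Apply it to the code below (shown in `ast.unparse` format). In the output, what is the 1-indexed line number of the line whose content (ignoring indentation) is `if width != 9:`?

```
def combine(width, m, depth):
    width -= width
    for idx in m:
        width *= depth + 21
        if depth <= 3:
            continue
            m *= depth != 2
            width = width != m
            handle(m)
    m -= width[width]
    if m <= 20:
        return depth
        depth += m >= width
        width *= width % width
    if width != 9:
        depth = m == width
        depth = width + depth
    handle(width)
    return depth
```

10

Transformed code:
def combine(width, m, depth):
    width = width - width
    for idx in m:
        width = width * (depth + 21)
        if depth <= 3:
            continue
    m = m - width[width]
    if m <= 20:
        return depth
    if width != 9:
        depth = m == width
        depth = width + depth
    handle(width)
    return depth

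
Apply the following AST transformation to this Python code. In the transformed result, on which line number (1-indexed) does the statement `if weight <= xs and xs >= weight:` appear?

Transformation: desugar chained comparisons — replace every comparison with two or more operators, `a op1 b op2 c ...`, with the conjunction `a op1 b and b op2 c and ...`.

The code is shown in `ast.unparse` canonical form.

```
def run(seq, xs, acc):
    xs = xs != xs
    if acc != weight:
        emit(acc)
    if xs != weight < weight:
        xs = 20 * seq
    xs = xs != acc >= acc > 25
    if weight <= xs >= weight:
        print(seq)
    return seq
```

8

Transformed code:
def run(seq, xs, acc):
    xs = xs != xs
    if acc != weight:
        emit(acc)
    if xs != weight and weight < weight:
        xs = 20 * seq
    xs = xs != acc and acc >= acc and (acc > 25)
    if weight <= xs and xs >= weight:
        print(seq)
    return seq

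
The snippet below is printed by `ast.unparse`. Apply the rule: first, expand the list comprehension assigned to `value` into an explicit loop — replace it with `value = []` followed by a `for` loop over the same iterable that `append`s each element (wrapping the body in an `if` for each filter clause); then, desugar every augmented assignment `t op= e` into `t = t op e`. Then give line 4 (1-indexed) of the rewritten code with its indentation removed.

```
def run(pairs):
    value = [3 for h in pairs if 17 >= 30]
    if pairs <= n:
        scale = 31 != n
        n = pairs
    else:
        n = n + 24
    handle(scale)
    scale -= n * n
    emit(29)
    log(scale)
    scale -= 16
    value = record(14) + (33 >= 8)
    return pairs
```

Transformed code:
def run(pairs):
    value = []
    for h in pairs:
        if 17 >= 30:
            value.append(3)
    if pairs <= n:
        scale = 31 != n
        n = pairs
    else:
        n = n + 24
    handle(scale)
    scale = scale - n * n
    emit(29)
    log(scale)
    scale = scale - 16
    value = record(14) + (33 >= 8)
    return pairs

if 17 >= 30:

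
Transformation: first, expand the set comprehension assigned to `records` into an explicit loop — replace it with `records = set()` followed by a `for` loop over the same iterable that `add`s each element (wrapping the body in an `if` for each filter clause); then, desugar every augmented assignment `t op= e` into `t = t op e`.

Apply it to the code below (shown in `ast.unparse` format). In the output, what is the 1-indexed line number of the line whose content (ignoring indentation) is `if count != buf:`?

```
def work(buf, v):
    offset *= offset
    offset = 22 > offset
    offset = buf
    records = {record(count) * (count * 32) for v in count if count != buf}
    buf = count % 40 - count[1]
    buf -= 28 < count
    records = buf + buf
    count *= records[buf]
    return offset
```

Transformed code:
def work(buf, v):
    offset = offset * offset
    offset = 22 > offset
    offset = buf
    records = set()
    for v in count:
        if count != buf:
            records.add(record(count) * (count * 32))
    buf = count % 40 - count[1]
    buf = buf - (28 < count)
    records = buf + buf
    count = count * records[buf]
    return offset

7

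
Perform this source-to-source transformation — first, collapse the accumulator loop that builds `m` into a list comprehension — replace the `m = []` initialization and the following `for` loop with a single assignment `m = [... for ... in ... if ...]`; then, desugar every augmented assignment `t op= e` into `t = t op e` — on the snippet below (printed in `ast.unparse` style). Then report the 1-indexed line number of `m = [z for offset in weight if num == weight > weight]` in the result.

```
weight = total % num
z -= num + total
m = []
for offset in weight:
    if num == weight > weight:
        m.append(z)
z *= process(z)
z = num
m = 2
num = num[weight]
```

3

Transformed code:
weight = total % num
z = z - (num + total)
m = [z for offset in weight if num == weight > weight]
z = z * process(z)
z = num
m = 2
num = num[weight]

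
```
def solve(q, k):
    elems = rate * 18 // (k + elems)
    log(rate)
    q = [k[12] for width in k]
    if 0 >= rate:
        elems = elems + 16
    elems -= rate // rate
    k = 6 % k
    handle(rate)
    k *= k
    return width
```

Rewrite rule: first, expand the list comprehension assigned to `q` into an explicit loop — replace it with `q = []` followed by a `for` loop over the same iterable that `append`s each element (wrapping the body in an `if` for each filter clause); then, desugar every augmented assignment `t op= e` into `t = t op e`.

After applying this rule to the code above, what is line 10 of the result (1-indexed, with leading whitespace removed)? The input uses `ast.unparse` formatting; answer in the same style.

Transformed code:
def solve(q, k):
    elems = rate * 18 // (k + elems)
    log(rate)
    q = []
    for width in k:
        q.append(k[12])
    if 0 >= rate:
        elems = elems + 16
    elems = elems - rate // rate
    k = 6 % k
    handle(rate)
    k = k * k
    return width

k = 6 % k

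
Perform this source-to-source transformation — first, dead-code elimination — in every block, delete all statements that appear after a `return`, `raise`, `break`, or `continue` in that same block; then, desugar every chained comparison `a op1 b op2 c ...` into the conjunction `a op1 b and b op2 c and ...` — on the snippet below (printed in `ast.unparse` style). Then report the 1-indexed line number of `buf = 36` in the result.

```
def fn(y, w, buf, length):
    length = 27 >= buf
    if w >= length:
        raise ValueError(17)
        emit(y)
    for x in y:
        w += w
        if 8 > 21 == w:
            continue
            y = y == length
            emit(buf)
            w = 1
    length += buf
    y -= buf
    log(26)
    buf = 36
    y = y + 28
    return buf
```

12

Transformed code:
def fn(y, w, buf, length):
    length = 27 >= buf
    if w >= length:
        raise ValueError(17)
    for x in y:
        w += w
        if 8 > 21 and 21 == w:
            continue
    length += buf
    y -= buf
    log(26)
    buf = 36
    y = y + 28
    return buf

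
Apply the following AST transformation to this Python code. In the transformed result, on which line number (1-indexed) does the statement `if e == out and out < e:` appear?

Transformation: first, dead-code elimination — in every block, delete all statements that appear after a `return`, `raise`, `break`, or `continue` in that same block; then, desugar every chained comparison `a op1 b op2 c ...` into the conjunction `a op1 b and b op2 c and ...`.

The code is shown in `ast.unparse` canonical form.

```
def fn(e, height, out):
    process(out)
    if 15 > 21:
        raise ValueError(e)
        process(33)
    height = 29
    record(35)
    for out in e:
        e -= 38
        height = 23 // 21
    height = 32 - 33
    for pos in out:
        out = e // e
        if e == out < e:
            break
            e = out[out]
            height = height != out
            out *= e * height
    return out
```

Transformed code:
def fn(e, height, out):
    process(out)
    if 15 > 21:
        raise ValueError(e)
    height = 29
    record(35)
    for out in e:
        e -= 38
        height = 23 // 21
    height = 32 - 33
    for pos in out:
        out = e // e
        if e == out and out < e:
            break
    return out

13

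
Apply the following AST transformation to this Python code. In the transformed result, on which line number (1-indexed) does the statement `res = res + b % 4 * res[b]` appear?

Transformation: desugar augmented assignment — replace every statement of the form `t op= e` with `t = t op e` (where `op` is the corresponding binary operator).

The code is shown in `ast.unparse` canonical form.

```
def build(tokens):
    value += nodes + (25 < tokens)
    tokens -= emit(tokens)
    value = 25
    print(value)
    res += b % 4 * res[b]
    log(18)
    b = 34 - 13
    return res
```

6

Transformed code:
def build(tokens):
    value = value + (nodes + (25 < tokens))
    tokens = tokens - emit(tokens)
    value = 25
    print(value)
    res = res + b % 4 * res[b]
    log(18)
    b = 34 - 13
    return res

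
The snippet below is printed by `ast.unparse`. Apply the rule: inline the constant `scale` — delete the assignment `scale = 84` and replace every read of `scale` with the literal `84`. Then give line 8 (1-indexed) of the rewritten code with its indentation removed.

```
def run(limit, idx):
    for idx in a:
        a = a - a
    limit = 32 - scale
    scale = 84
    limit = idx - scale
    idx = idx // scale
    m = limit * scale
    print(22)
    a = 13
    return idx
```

Transformed code:
def run(limit, idx):
    for idx in a:
        a = a - a
    limit = 32 - 84
    limit = idx - 84
    idx = idx // 84
    m = limit * 84
    print(22)
    a = 13
    return idx

print(22)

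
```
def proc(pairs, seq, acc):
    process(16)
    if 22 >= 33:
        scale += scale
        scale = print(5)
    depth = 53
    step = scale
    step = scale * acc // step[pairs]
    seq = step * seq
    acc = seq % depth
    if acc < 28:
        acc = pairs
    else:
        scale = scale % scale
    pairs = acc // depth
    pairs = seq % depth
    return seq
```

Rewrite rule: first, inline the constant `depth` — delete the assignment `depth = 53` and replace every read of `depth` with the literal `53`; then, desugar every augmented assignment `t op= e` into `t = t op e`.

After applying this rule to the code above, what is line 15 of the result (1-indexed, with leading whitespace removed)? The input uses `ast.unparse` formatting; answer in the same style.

Transformed code:
def proc(pairs, seq, acc):
    process(16)
    if 22 >= 33:
        scale = scale + scale
        scale = print(5)
    step = scale
    step = scale * acc // step[pairs]
    seq = step * seq
    acc = seq % 53
    if acc < 28:
        acc = pairs
    else:
        scale = scale % scale
    pairs = acc // 53
    pairs = seq % 53
    return seq

pairs = seq % 53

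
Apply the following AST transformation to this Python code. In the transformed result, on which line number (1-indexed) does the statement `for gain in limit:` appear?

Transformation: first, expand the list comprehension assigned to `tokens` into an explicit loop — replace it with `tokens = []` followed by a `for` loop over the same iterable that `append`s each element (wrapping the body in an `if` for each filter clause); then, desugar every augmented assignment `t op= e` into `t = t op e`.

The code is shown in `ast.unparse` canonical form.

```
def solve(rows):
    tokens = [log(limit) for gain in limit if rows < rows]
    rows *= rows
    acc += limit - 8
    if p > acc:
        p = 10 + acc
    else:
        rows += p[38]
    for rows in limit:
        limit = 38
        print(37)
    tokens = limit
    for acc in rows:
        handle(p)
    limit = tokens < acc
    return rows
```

3

Transformed code:
def solve(rows):
    tokens = []
    for gain in limit:
        if rows < rows:
            tokens.append(log(limit))
    rows = rows * rows
    acc = acc + (limit - 8)
    if p > acc:
        p = 10 + acc
    else:
        rows = rows + p[38]
    for rows in limit:
        limit = 38
        print(37)
    tokens = limit
    for acc in rows:
        handle(p)
    limit = tokens < acc
    return rows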